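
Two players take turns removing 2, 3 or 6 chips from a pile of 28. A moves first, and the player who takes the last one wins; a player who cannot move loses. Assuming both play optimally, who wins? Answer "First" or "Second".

Mark each pile size as W (mover wins) or L (mover loses):
i:   0  1  2  3  4  5  6  7  8  9 10 11 12 13 14 15 16 17 18 19 20 21 22 23 24 25 26 27 28
     L  L  W  W  W  L  W  W  W  L  L  W  W  W  L  W  W  W  L  L  W  W  W  L  W  W  W  L  L
Position 28 is L, so the second player wins.

Second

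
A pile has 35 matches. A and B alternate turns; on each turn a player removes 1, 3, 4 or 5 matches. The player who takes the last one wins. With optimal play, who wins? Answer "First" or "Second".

First

Compute winning (W) and losing (L) positions by backward induction:
i:   0  1  2  3  4  5  6  7  8  9 10 11 12 13 14 15 16 17 18 19 20 21 22 23 24 25 26 27 28 29 30 31 32 33 34 35
     L  W  L  W  W  W  W  W  L  W  L  W  W  W  W  W  L  W  L  W  W  W  W  W  L  W  L  W  W  W  W  W  L  W  L  W
Position 35 is W, so the first player wins.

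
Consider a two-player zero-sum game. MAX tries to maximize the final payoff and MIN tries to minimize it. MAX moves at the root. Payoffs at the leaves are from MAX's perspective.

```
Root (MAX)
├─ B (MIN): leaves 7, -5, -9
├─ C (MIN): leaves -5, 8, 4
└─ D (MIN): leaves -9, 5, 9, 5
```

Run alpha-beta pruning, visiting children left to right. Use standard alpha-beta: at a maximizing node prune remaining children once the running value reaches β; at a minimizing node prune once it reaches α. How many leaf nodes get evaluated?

7

B [α=-∞,β=+∞]: v=-9
C [α=-9,β=+∞]: v=-5
D [α=-5,β=+∞]: v=-9 after child 1 ≤ α → α-cutoff, skip 3
Root [α=-∞,β=+∞]: v=-5
Leaves evaluated: 7 of 10.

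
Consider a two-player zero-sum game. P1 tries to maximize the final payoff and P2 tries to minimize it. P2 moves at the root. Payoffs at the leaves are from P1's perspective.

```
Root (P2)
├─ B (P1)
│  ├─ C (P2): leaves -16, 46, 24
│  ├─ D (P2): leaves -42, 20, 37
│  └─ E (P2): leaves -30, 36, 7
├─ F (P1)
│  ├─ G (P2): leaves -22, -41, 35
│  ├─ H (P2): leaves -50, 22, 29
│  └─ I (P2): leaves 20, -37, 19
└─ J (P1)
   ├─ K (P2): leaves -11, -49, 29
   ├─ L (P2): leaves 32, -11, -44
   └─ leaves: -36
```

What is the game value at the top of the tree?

C (P2): min(-16, 46, 24) = -16
D (P2): min(-42, 20, 37) = -42
E (P2): min(-30, 36, 7) = -30
B (P1): max(-16, -42, -30) = -16
G (P2): min(-22, -41, 35) = -41
H (P2): min(-50, 22, 29) = -50
I (P2): min(20, -37, 19) = -37
F (P1): max(-41, -50, -37) = -37
K (P2): min(-11, -49, 29) = -49
L (P2): min(32, -11, -44) = -44
J (P1): max(-49, -44, -36) = -36
Root (P2): min(-16, -37, -36) = -37

-37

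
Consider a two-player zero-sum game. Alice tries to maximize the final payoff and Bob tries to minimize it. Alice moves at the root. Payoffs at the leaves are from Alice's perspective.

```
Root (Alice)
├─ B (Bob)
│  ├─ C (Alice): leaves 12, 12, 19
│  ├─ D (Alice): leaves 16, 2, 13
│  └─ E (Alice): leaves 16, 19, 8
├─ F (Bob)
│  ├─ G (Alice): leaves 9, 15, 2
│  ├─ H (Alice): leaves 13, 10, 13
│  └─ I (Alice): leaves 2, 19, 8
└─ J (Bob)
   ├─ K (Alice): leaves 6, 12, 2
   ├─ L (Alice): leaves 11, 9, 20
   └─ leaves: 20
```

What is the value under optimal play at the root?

16

C (Alice): max(12, 12, 19) = 19
D (Alice): max(16, 2, 13) = 16
E (Alice): max(16, 19, 8) = 19
B (Bob): min(19, 16, 19) = 16
G (Alice): max(9, 15, 2) = 15
H (Alice): max(13, 10, 13) = 13
I (Alice): max(2, 19, 8) = 19
F (Bob): min(15, 13, 19) = 13
K (Alice): max(6, 12, 2) = 12
L (Alice): max(11, 9, 20) = 20
J (Bob): min(12, 20, 20) = 12
Root (Alice): max(16, 13, 12) = 16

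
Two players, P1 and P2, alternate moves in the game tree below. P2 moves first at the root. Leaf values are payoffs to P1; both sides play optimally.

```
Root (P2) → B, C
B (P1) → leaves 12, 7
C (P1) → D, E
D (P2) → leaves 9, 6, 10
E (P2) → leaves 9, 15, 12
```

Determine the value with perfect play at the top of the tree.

B (P1): max(12, 7) = 12
D (P2): min(9, 6, 10) = 6
E (P2): min(9, 15, 12) = 9
C (P1): max(6, 9) = 9
Root (P2): min(12, 9) = 9

9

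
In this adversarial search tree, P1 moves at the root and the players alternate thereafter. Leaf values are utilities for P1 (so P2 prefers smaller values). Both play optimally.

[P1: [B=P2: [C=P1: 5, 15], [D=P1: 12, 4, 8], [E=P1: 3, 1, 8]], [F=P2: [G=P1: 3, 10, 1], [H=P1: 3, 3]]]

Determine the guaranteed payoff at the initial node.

8

C (P1): max(5, 15) = 15
D (P1): max(12, 4, 8) = 12
E (P1): max(3, 1, 8) = 8
B (P2): min(15, 12, 8) = 8
G (P1): max(3, 10, 1) = 10
H (P1): max(3, 3) = 3
F (P2): min(10, 3) = 3
Root (P1): max(8, 3) = 8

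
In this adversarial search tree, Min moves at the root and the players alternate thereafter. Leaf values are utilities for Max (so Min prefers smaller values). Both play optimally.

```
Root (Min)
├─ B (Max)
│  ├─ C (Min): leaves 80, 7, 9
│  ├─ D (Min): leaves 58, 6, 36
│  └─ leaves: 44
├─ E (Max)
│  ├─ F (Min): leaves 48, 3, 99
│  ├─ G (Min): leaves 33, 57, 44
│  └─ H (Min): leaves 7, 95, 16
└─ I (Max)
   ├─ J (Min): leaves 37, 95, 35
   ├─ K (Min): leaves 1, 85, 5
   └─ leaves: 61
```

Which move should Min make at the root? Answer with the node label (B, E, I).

C (Min): min(80, 7, 9) = 7
D (Min): min(58, 6, 36) = 6
B (Max): max(7, 6, 44) = 44
F (Min): min(48, 3, 99) = 3
G (Min): min(33, 57, 44) = 33
H (Min): min(7, 95, 16) = 7
E (Max): max(3, 33, 7) = 33
J (Min): min(37, 95, 35) = 35
K (Min): min(1, 85, 5) = 1
I (Max): max(35, 1, 61) = 61
Root (Min): min(44, 33, 61) = 33
Min picks the child with the lowest value: E (value 33).

E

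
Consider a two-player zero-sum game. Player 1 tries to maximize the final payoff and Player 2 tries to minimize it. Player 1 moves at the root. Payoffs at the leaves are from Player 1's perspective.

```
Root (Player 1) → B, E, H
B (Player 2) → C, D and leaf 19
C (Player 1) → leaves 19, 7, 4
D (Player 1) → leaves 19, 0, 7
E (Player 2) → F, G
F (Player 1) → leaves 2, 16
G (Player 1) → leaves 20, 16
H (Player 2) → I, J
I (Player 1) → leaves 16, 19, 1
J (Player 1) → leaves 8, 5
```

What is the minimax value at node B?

C: max(19, 7, 4) = 19
D: max(19, 0, 7) = 19
B: min(19, 19, 19) = 19

19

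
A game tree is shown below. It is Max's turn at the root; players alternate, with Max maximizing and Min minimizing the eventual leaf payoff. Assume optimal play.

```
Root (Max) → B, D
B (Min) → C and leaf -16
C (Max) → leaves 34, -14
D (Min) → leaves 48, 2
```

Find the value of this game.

2

C (Max): max(34, -14) = 34
B (Min): min(34, -16) = -16
D (Min): min(48, 2) = 2
Root (Max): max(-16, 2) = 2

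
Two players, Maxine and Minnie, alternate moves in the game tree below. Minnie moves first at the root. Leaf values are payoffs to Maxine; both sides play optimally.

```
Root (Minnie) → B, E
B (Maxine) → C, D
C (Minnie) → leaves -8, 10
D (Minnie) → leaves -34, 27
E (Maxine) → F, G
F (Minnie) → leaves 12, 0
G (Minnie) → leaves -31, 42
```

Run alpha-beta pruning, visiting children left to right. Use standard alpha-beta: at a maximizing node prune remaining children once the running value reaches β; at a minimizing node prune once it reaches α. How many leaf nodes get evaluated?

C [α=-∞,β=+∞]: v=-8
D [α=-8,β=+∞]: v=-34 after child 1 ≤ α → α-cutoff, skip 1
B [α=-∞,β=+∞]: v=-8
F [α=-∞,β=-8]: v=0
E [α=-∞,β=-8]: v=0 after child 1 ≥ β → β-cutoff, skip 1
Root [α=-∞,β=+∞]: v=-8
Leaves evaluated: 5 of 8.

5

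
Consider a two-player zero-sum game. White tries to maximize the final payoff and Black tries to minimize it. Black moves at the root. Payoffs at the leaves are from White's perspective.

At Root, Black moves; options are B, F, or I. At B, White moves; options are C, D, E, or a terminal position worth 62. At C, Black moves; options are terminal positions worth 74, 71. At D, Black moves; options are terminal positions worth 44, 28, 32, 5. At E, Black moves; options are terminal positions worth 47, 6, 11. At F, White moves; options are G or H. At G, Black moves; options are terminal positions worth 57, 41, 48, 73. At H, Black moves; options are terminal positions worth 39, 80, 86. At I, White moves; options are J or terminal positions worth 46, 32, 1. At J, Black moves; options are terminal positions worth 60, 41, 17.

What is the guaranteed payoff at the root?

41

C (Black): min(74, 71) = 71
D (Black): min(44, 28, 32, 5) = 5
E (Black): min(47, 6, 11) = 6
B (White): max(71, 5, 6, 62) = 71
G (Black): min(57, 41, 48, 73) = 41
H (Black): min(39, 80, 86) = 39
F (White): max(41, 39) = 41
J (Black): min(60, 41, 17) = 17
I (White): max(17, 46, 32, 1) = 46
Root (Black): min(71, 41, 46) = 41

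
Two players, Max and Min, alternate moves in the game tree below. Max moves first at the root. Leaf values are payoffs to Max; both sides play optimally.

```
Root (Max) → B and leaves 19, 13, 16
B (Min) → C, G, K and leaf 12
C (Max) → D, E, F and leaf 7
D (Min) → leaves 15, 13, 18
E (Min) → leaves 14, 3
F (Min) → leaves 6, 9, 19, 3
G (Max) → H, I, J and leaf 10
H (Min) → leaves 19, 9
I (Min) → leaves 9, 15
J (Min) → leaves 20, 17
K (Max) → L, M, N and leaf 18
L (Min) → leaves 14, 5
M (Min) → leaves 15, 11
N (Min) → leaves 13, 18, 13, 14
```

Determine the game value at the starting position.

D (Min): min(15, 13, 18) = 13
E (Min): min(14, 3) = 3
F (Min): min(6, 9, 19, 3) = 3
C (Max): max(13, 3, 3, 7) = 13
H (Min): min(19, 9) = 9
I (Min): min(9, 15) = 9
J (Min): min(20, 17) = 17
G (Max): max(9, 9, 17, 10) = 17
L (Min): min(14, 5) = 5
M (Min): min(15, 11) = 11
N (Min): min(13, 18, 13, 14) = 13
K (Max): max(5, 11, 13, 18) = 18
B (Min): min(13, 17, 18, 12) = 12
Root (Max): max(12, 19, 13, 16) = 19

19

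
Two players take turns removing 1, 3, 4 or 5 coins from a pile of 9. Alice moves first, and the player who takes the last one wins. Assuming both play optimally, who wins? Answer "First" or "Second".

First

Mark each pile size as W (mover wins) or L (mover loses):
i:   0  1  2  3  4  5  6  7  8  9
     L  W  L  W  W  W  W  W  L  W
Position 9 is W, so the first player wins.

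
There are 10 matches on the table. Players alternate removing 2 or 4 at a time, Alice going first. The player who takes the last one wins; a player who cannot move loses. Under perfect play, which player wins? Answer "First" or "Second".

First

W/L table (W = player to move can force a win):
i:   0  1  2  3  4  5  6  7  8  9 10
     L  L  W  W  W  W  L  L  W  W  W
Position 10 is W, so the first player wins.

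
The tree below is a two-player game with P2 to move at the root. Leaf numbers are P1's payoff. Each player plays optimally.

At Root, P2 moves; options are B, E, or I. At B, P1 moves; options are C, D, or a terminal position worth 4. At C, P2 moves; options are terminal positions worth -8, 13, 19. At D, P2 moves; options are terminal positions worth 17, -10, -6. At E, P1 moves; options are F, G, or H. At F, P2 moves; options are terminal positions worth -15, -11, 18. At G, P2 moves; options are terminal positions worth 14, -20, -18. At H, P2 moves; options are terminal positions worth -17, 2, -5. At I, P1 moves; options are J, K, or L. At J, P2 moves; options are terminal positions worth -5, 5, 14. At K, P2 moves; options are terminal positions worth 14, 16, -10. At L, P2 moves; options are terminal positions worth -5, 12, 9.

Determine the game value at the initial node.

-15

C (P2): min(-8, 13, 19) = -8
D (P2): min(17, -10, -6) = -10
B (P1): max(-8, -10, 4) = 4
F (P2): min(-15, -11, 18) = -15
G (P2): min(14, -20, -18) = -20
H (P2): min(-17, 2, -5) = -17
E (P1): max(-15, -20, -17) = -15
J (P2): min(-5, 5, 14) = -5
K (P2): min(14, 16, -10) = -10
L (P2): min(-5, 12, 9) = -5
I (P1): max(-5, -10, -5) = -5
Root (P2): min(4, -15, -5) = -15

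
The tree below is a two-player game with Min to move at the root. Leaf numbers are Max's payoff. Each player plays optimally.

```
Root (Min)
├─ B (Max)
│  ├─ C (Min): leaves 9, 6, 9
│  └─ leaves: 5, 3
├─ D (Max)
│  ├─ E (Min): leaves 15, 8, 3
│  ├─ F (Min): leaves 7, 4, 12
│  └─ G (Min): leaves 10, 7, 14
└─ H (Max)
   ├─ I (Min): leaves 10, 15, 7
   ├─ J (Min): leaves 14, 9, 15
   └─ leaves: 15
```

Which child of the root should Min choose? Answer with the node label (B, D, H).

B

C (Min): min(9, 6, 9) = 6
B (Max): max(6, 5, 3) = 6
E (Min): min(15, 8, 3) = 3
F (Min): min(7, 4, 12) = 4
G (Min): min(10, 7, 14) = 7
D (Max): max(3, 4, 7) = 7
I (Min): min(10, 15, 7) = 7
J (Min): min(14, 9, 15) = 9
H (Max): max(7, 9, 15) = 15
Root (Min): min(6, 7, 15) = 6
Min picks the child with the lowest value: B (value 6).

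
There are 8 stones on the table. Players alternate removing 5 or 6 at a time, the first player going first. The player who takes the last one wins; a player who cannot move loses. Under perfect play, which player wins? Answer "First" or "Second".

First

W/L table (W = player to move can force a win):
i:   0  1  2  3  4  5  6  7  8
     L  L  L  L  L  W  W  W  W
Position 8 is W, so the first player wins.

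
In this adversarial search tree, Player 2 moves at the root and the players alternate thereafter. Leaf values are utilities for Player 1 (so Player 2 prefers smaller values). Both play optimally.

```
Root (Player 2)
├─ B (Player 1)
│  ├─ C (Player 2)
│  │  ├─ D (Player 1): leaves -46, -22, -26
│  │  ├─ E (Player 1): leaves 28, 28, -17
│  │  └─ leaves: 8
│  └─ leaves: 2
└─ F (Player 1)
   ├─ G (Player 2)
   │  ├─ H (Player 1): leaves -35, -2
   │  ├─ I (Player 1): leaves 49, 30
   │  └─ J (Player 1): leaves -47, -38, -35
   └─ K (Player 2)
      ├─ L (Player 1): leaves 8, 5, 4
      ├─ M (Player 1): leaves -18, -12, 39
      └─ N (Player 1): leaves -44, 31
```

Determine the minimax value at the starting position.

2

D (Player 1): max(-46, -22, -26) = -22
E (Player 1): max(28, 28, -17) = 28
C (Player 2): min(-22, 28, 8) = -22
B (Player 1): max(-22, 2) = 2
H (Player 1): max(-35, -2) = -2
I (Player 1): max(49, 30) = 49
J (Player 1): max(-47, -38, -35) = -35
G (Player 2): min(-2, 49, -35) = -35
L (Player 1): max(8, 5, 4) = 8
M (Player 1): max(-18, -12, 39) = 39
N (Player 1): max(-44, 31) = 31
K (Player 2): min(8, 39, 31) = 8
F (Player 1): max(-35, 8) = 8
Root (Player 2): min(2, 8) = 2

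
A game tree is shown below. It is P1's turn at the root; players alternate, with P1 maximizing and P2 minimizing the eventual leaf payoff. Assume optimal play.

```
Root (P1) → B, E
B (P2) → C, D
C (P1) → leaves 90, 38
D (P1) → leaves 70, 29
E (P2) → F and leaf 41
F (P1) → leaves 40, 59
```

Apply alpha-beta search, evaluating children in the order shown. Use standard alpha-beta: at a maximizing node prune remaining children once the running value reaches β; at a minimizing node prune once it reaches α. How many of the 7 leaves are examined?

C [α=-∞,β=+∞]: v=90
D [α=-∞,β=90]: v=70
B [α=-∞,β=+∞]: v=70
F [α=70,β=+∞]: v=59
E [α=70,β=+∞]: v=59 after child 1 ≤ α → α-cutoff, skip 1
Root [α=-∞,β=+∞]: v=70
Leaves evaluated: 6 of 7.

6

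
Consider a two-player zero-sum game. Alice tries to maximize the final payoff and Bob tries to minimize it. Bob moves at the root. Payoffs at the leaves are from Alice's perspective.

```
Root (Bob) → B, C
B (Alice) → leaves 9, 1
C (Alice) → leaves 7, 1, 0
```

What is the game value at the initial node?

B (Alice): max(9, 1) = 9
C (Alice): max(7, 1, 0) = 7
Root (Bob): min(9, 7) = 7

7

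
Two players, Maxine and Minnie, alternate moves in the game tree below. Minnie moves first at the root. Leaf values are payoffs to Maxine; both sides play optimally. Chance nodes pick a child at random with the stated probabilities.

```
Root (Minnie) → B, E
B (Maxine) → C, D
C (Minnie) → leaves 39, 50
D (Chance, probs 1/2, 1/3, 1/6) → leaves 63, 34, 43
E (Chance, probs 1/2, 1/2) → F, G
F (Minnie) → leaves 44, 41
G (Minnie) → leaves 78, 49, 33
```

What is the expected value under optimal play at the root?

37

C (Minnie): min(39, 50) = 39
D (Chance): 1/2·63 + 1/3·34 + 1/6·43 = 50
B (Maxine): max(39, 50) = 50
F (Minnie): min(44, 41) = 41
G (Minnie): min(78, 49, 33) = 33
E (Chance): 1/2·41 + 1/2·33 = 37
Root (Minnie): min(50, 37) = 37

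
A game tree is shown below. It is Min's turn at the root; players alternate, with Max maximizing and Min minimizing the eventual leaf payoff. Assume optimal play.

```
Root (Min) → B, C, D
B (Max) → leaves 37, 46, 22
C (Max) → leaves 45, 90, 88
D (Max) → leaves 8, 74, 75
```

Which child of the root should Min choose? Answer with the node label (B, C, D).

B

B (Max): max(37, 46, 22) = 46
C (Max): max(45, 90, 88) = 90
D (Max): max(8, 74, 75) = 75
Root (Min): min(46, 90, 75) = 46
Min picks the child with the lowest value: B (value 46).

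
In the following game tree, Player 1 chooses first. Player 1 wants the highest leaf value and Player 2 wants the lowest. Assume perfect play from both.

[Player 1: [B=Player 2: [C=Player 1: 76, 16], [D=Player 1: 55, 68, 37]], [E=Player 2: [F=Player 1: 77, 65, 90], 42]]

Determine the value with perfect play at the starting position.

C (Player 1): max(76, 16) = 76
D (Player 1): max(55, 68, 37) = 68
B (Player 2): min(76, 68) = 68
F (Player 1): max(77, 65, 90) = 90
E (Player 2): min(90, 42) = 42
Root (Player 1): max(68, 42) = 68

68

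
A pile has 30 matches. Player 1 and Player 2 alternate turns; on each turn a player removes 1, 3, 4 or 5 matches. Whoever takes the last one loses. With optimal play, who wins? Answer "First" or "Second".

W/L table (W = player to move can force a win):
i:   0  1  2  3  4  5  6  7  8  9 10 11 12 13 14 15 16 17 18 19 20 21 22 23 24 25 26 27 28 29 30
     W  L  W  L  W  W  W  W  W  L  W  L  W  W  W  W  W  L  W  L  W  W  W  W  W  L  W  L  W  W  W
Position 30 is W, so the first player wins.

First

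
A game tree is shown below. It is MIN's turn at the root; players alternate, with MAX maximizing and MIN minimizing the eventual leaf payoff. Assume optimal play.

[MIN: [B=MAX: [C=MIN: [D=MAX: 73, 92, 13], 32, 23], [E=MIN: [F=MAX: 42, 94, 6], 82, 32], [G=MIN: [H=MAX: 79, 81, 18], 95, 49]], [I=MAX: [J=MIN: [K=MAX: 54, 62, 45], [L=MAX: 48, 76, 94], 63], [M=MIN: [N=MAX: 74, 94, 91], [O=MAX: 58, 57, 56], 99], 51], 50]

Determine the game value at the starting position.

49

D (MAX): max(73, 92, 13) = 92
C (MIN): min(92, 32, 23) = 23
F (MAX): max(42, 94, 6) = 94
E (MIN): min(94, 82, 32) = 32
H (MAX): max(79, 81, 18) = 81
G (MIN): min(81, 95, 49) = 49
B (MAX): max(23, 32, 49) = 49
K (MAX): max(54, 62, 45) = 62
L (MAX): max(48, 76, 94) = 94
J (MIN): min(62, 94, 63) = 62
N (MAX): max(74, 94, 91) = 94
O (MAX): max(58, 57, 56) = 58
M (MIN): min(94, 58, 99) = 58
I (MAX): max(62, 58, 51) = 62
Root (MIN): min(49, 62, 50) = 49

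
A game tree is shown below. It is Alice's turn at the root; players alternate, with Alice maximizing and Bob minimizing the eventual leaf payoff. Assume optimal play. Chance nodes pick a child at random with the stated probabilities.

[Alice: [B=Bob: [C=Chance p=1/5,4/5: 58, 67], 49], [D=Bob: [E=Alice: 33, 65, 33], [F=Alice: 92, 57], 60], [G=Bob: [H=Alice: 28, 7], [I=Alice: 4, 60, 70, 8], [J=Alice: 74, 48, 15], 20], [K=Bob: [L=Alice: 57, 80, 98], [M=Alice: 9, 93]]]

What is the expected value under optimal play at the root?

C (Chance): 1/5·58 + 4/5·67 = 65.2
B (Bob): min(65.2, 49) = 49
E (Alice): max(33, 65, 33) = 65
F (Alice): max(92, 57) = 92
D (Bob): min(65, 92, 60) = 60
H (Alice): max(28, 7) = 28
I (Alice): max(4, 60, 70, 8) = 70
J (Alice): max(74, 48, 15) = 74
G (Bob): min(28, 70, 74, 20) = 20
L (Alice): max(57, 80, 98) = 98
M (Alice): max(9, 93) = 93
K (Bob): min(98, 93) = 93
Root (Alice): max(49, 60, 20, 93) = 93

93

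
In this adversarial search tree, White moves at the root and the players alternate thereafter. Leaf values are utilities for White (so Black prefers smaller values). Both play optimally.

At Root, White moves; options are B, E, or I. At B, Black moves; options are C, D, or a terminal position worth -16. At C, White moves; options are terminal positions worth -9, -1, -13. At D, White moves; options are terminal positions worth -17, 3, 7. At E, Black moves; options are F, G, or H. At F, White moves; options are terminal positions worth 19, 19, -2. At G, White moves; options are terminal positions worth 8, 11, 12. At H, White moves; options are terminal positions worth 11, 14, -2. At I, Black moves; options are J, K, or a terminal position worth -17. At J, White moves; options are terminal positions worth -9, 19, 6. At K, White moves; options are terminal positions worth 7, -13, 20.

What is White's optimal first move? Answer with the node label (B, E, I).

E

C (White): max(-9, -1, -13) = -1
D (White): max(-17, 3, 7) = 7
B (Black): min(-1, 7, -16) = -16
F (White): max(19, 19, -2) = 19
G (White): max(8, 11, 12) = 12
H (White): max(11, 14, -2) = 14
E (Black): min(19, 12, 14) = 12
J (White): max(-9, 19, 6) = 19
K (White): max(7, -13, 20) = 20
I (Black): min(19, 20, -17) = -17
Root (White): max(-16, 12, -17) = 12
White picks the child with the highest value: E (value 12).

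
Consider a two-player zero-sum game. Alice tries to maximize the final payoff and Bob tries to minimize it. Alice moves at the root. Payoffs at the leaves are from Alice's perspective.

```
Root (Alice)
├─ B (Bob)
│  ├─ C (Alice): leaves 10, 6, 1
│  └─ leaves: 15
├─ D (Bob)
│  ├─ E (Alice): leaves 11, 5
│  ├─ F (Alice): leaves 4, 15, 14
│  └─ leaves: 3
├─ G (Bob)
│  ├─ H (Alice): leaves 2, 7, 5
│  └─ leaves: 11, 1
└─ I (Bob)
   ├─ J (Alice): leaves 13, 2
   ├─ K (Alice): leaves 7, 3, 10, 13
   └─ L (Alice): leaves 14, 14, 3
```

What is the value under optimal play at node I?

13

J: max(13, 2) = 13
K: max(7, 3, 10, 13) = 13
L: max(14, 14, 3) = 14
I: min(13, 13, 14) = 13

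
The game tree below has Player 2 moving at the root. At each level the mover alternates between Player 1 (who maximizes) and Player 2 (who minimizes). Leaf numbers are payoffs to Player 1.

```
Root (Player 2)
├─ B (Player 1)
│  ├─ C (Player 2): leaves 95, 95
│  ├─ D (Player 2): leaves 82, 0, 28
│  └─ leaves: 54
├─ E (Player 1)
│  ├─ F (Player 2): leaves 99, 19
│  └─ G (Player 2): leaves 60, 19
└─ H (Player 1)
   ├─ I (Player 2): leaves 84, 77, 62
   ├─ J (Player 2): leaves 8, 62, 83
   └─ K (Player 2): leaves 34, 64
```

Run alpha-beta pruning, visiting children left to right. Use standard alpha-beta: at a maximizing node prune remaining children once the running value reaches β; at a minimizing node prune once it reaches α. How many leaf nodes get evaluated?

11

C [α=-∞,β=+∞]: v=95
D [α=95,β=+∞]: v=82 after child 1 ≤ α → α-cutoff, skip 2
B [α=-∞,β=+∞]: v=95
F [α=-∞,β=95]: v=19
G [α=19,β=95]: v=19
E [α=-∞,β=95]: v=19
I [α=-∞,β=19]: v=62
H [α=-∞,β=19]: v=62 after child 1 ≥ β → β-cutoff, skip 2
Root [α=-∞,β=+∞]: v=19
Leaves evaluated: 11 of 18.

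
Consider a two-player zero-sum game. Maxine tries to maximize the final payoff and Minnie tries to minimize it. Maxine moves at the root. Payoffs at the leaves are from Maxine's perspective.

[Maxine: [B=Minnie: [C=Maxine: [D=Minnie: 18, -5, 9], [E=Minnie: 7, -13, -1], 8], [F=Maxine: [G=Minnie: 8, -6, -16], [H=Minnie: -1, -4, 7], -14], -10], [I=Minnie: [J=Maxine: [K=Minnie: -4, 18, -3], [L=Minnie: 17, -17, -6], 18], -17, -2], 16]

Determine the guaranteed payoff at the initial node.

D (Minnie): min(18, -5, 9) = -5
E (Minnie): min(7, -13, -1) = -13
C (Maxine): max(-5, -13, 8) = 8
G (Minnie): min(8, -6, -16) = -16
H (Minnie): min(-1, -4, 7) = -4
F (Maxine): max(-16, -4, -14) = -4
B (Minnie): min(8, -4, -10) = -10
K (Minnie): min(-4, 18, -3) = -4
L (Minnie): min(17, -17, -6) = -17
J (Maxine): max(-4, -17, 18) = 18
I (Minnie): min(18, -17, -2) = -17
Root (Maxine): max(-10, -17, 16) = 16

16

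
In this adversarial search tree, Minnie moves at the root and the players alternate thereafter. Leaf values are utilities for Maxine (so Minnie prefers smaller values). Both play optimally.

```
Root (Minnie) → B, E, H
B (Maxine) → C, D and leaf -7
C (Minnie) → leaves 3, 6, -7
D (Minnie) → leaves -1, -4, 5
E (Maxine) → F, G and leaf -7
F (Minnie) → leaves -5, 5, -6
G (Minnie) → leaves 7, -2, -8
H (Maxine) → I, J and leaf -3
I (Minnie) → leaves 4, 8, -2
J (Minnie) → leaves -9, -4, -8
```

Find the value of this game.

C (Minnie): min(3, 6, -7) = -7
D (Minnie): min(-1, -4, 5) = -4
B (Maxine): max(-7, -4, -7) = -4
F (Minnie): min(-5, 5, -6) = -6
G (Minnie): min(7, -2, -8) = -8
E (Maxine): max(-6, -8, -7) = -6
I (Minnie): min(4, 8, -2) = -2
J (Minnie): min(-9, -4, -8) = -9
H (Maxine): max(-2, -9, -3) = -2
Root (Minnie): min(-4, -6, -2) = -6

-6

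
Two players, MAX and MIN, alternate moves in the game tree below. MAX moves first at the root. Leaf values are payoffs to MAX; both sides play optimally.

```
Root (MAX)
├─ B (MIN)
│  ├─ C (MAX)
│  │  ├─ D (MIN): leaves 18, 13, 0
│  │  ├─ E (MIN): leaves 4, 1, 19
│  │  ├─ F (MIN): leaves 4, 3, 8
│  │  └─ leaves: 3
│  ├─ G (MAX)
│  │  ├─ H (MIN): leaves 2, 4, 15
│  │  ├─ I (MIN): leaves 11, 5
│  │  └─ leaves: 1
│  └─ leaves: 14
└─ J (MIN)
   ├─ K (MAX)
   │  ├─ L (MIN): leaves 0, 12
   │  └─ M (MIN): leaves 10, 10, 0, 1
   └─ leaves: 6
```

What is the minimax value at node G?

H: min(2, 4, 15) = 2
I: min(11, 5) = 5
G: max(2, 5, 1) = 5

5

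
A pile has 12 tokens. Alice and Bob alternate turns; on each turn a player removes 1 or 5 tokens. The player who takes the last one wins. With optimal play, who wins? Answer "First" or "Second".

Second

i:   0  1  2  3  4  5  6  7  8  9 10 11 12
     L  W  L  W  L  W  L  W  L  W  L  W  L
Position 12 is L, so the second player wins.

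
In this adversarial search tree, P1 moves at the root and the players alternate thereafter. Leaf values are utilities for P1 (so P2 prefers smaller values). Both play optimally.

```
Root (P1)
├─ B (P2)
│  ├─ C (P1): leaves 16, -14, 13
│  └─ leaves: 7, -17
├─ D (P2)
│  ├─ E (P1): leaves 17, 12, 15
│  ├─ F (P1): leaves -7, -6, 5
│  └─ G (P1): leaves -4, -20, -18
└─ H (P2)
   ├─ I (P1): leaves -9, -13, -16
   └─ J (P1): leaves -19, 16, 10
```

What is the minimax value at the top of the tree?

C (P1): max(16, -14, 13) = 16
B (P2): min(16, 7, -17) = -17
E (P1): max(17, 12, 15) = 17
F (P1): max(-7, -6, 5) = 5
G (P1): max(-4, -20, -18) = -4
D (P2): min(17, 5, -4) = -4
I (P1): max(-9, -13, -16) = -9
J (P1): max(-19, 16, 10) = 16
H (P2): min(-9, 16) = -9
Root (P1): max(-17, -4, -9) = -4

-4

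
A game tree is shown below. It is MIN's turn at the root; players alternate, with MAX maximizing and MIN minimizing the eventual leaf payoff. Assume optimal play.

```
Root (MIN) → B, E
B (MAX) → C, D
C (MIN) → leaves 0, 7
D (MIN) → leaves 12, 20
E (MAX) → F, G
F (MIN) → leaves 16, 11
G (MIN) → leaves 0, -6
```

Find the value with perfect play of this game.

11

C (MIN): min(0, 7) = 0
D (MIN): min(12, 20) = 12
B (MAX): max(0, 12) = 12
F (MIN): min(16, 11) = 11
G (MIN): min(0, -6) = -6
E (MAX): max(11, -6) = 11
Root (MIN): min(12, 11) = 11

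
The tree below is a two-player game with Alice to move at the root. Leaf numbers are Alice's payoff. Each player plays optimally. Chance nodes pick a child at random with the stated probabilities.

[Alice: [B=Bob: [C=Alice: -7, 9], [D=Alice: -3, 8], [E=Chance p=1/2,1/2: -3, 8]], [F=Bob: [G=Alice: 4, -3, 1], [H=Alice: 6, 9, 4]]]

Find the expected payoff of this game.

4

C (Alice): max(-7, 9) = 9
D (Alice): max(-3, 8) = 8
E (Chance): 1/2·-3 + 1/2·8 = 2.5
B (Bob): min(9, 8, 2.5) = 2.5
G (Alice): max(4, -3, 1) = 4
H (Alice): max(6, 9, 4) = 9
F (Bob): min(4, 9) = 4
Root (Alice): max(2.5, 4) = 4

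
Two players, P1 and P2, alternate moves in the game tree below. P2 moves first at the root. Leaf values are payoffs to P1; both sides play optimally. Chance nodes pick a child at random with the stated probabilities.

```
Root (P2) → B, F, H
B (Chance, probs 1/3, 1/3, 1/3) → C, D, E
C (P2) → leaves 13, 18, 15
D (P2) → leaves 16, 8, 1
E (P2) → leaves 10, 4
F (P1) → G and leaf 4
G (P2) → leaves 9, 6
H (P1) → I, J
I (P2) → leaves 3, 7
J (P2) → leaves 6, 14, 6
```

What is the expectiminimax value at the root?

C (P2): min(13, 18, 15) = 13
D (P2): min(16, 8, 1) = 1
E (P2): min(10, 4) = 4
B (Chance): 1/3·13 + 1/3·1 + 1/3·4 = 6
G (P2): min(9, 6) = 6
F (P1): max(6, 4) = 6
I (P2): min(3, 7) = 3
J (P2): min(6, 14, 6) = 6
H (P1): max(3, 6) = 6
Root (P2): min(6, 6, 6) = 6

6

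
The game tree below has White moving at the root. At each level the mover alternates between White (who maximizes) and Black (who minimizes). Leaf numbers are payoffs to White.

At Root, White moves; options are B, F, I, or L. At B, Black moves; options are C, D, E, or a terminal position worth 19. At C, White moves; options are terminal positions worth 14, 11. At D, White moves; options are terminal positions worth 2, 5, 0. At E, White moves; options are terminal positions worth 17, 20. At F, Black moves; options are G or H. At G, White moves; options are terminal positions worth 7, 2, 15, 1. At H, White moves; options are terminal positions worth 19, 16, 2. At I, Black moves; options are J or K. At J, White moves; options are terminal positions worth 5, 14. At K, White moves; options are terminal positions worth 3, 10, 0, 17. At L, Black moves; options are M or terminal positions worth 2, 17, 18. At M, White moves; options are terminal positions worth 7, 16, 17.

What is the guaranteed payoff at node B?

5

C: max(14, 11) = 14
D: max(2, 5, 0) = 5
E: max(17, 20) = 20
B: min(14, 5, 20, 19) = 5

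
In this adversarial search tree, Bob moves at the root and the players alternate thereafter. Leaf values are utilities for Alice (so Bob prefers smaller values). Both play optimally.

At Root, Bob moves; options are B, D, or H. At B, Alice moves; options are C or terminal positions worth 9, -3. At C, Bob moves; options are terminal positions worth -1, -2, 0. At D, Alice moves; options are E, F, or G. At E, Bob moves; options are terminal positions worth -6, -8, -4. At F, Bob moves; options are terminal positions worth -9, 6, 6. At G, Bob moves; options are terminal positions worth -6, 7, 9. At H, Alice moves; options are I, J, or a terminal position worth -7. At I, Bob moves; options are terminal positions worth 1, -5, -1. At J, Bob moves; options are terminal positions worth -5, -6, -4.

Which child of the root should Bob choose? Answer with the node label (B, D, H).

C (Bob): min(-1, -2, 0) = -2
B (Alice): max(-2, 9, -3) = 9
E (Bob): min(-6, -8, -4) = -8
F (Bob): min(-9, 6, 6) = -9
G (Bob): min(-6, 7, 9) = -6
D (Alice): max(-8, -9, -6) = -6
I (Bob): min(1, -5, -1) = -5
J (Bob): min(-5, -6, -4) = -6
H (Alice): max(-5, -6, -7) = -5
Root (Bob): min(9, -6, -5) = -6
Bob picks the child with the lowest value: D (value -6).

D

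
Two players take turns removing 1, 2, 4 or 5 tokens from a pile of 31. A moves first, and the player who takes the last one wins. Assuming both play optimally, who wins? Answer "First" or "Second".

First

Compute winning (W) and losing (L) positions by backward induction:
i:   0  1  2  3  4  5  6  7  8  9 10 11 12 13 14 15 16 17 18 19 20 21 22 23 24 25 26 27 28 29 30 31
     L  W  W  L  W  W  L  W  W  L  W  W  L  W  W  L  W  W  L  W  W  L  W  W  L  W  W  L  W  W  L  W
Position 31 is W, so the first player wins.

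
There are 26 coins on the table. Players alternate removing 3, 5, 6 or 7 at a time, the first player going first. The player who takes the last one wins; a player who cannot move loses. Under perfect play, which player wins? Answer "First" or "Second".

Mark each pile size as W (mover wins) or L (mover loses):
i:   0  1  2  3  4  5  6  7  8  9 10 11 12 13 14 15 16 17 18 19 20 21 22 23 24 25 26
     L  L  L  W  W  W  W  W  W  W  L  L  L  W  W  W  W  W  W  W  L  L  L  W  W  W  W
Position 26 is W, so the first player wins.

First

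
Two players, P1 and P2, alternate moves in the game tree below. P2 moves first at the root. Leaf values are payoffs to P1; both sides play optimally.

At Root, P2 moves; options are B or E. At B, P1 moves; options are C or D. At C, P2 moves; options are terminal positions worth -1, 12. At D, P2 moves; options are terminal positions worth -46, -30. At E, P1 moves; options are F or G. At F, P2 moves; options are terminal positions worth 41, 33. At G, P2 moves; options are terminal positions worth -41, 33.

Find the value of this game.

-1

C (P2): min(-1, 12) = -1
D (P2): min(-46, -30) = -46
B (P1): max(-1, -46) = -1
F (P2): min(41, 33) = 33
G (P2): min(-41, 33) = -41
E (P1): max(33, -41) = 33
Root (P2): min(-1, 33) = -1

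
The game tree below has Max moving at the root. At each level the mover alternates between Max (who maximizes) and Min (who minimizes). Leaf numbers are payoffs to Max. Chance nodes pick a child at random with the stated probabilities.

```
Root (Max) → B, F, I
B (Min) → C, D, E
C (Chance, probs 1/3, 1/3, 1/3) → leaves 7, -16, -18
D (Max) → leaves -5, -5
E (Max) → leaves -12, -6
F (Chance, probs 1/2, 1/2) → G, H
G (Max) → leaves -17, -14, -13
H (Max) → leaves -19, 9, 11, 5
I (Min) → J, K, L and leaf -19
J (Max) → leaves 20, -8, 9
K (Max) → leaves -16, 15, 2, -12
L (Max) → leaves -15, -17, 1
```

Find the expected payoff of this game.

-1

C (Chance): 1/3·7 + 1/3·-16 + 1/3·-18 = -9
D (Max): max(-5, -5) = -5
E (Max): max(-12, -6) = -6
B (Min): min(-9, -5, -6) = -9
G (Max): max(-17, -14, -13) = -13
H (Max): max(-19, 9, 11, 5) = 11
F (Chance): 1/2·-13 + 1/2·11 = -1
J (Max): max(20, -8, 9) = 20
K (Max): max(-16, 15, 2, -12) = 15
L (Max): max(-15, -17, 1) = 1
I (Min): min(20, 15, 1, -19) = -19
Root (Max): max(-9, -1, -19) = -1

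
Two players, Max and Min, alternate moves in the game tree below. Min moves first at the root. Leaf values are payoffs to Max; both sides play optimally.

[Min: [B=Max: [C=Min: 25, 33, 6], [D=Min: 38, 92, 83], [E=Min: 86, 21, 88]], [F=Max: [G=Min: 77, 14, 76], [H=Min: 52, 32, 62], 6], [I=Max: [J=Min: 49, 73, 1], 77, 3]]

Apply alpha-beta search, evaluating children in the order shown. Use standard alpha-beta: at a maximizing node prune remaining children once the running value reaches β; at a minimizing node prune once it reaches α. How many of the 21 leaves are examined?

19

C [α=-∞,β=+∞]: v=6
D [α=6,β=+∞]: v=38
E [α=38,β=+∞]: v=21 after child 2 ≤ α → α-cutoff, skip 1
B [α=-∞,β=+∞]: v=38
G [α=-∞,β=38]: v=14
H [α=14,β=38]: v=32
F [α=-∞,β=38]: v=32
J [α=-∞,β=32]: v=1
I [α=-∞,β=32]: v=77 after child 2 ≥ β → β-cutoff, skip 1
Root [α=-∞,β=+∞]: v=32
Leaves evaluated: 19 of 21.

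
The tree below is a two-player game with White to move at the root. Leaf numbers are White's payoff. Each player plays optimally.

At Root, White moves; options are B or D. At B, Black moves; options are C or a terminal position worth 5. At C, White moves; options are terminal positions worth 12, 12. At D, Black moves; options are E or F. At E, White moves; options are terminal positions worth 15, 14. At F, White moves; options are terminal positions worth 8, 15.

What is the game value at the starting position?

15

C (White): max(12, 12) = 12
B (Black): min(12, 5) = 5
E (White): max(15, 14) = 15
F (White): max(8, 15) = 15
D (Black): min(15, 15) = 15
Root (White): max(5, 15) = 15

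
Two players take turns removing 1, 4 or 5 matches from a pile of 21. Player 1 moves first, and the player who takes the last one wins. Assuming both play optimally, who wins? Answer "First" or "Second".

Positions where the player to move wins (W) vs loses (L):
i:   0  1  2  3  4  5  6  7  8  9 10 11 12 13 14 15 16 17 18 19 20 21
     L  W  L  W  W  W  W  W  L  W  L  W  W  W  W  W  L  W  L  W  W  W
Position 21 is W, so the first player wins.

First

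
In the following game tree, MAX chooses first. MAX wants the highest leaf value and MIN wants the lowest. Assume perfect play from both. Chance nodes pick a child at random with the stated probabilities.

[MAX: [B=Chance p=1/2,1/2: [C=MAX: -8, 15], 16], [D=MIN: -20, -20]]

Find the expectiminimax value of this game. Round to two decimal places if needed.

C (MAX): max(-8, 15) = 15
B (Chance): 1/2·15 + 1/2·16 = 15.5
D (MIN): min(-20, -20) = -20
Root (MAX): max(15.5, -20) = 15.5

15.5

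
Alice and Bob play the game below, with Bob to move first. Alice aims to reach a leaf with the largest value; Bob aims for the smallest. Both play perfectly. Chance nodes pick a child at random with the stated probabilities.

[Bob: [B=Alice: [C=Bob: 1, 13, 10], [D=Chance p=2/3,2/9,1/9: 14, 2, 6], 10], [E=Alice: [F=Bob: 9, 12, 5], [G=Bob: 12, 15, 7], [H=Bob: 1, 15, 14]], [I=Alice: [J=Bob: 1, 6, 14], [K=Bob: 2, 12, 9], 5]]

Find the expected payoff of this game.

C (Bob): min(1, 13, 10) = 1
D (Chance): 2/3·14 + 2/9·2 + 1/9·6 = 10.44
B (Alice): max(1, 10.44, 10) = 10.44
F (Bob): min(9, 12, 5) = 5
G (Bob): min(12, 15, 7) = 7
H (Bob): min(1, 15, 14) = 1
E (Alice): max(5, 7, 1) = 7
J (Bob): min(1, 6, 14) = 1
K (Bob): min(2, 12, 9) = 2
I (Alice): max(1, 2, 5) = 5
Root (Bob): min(10.44, 7, 5) = 5

5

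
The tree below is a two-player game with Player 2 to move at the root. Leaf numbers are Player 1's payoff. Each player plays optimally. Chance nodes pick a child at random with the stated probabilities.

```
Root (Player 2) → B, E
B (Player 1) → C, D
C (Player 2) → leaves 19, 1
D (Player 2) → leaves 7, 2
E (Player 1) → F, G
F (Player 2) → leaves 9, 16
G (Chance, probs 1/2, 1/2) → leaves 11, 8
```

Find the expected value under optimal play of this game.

C (Player 2): min(19, 1) = 1
D (Player 2): min(7, 2) = 2
B (Player 1): max(1, 2) = 2
F (Player 2): min(9, 16) = 9
G (Chance): 1/2·11 + 1/2·8 = 9.5
E (Player 1): max(9, 9.5) = 9.5
Root (Player 2): min(2, 9.5) = 2

2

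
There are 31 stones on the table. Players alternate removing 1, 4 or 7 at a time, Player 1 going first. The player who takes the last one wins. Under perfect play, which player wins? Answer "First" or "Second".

First

Positions where the player to move wins (W) vs loses (L):
i:   0  1  2  3  4  5  6  7  8  9 10 11 12 13 14 15 16 17 18 19 20 21 22 23 24 25 26 27 28 29 30 31
     L  W  L  W  W  L  W  W  L  W  L  W  W  L  W  W  L  W  L  W  W  L  W  W  L  W  L  W  W  L  W  W
Position 31 is W, so the first player wins.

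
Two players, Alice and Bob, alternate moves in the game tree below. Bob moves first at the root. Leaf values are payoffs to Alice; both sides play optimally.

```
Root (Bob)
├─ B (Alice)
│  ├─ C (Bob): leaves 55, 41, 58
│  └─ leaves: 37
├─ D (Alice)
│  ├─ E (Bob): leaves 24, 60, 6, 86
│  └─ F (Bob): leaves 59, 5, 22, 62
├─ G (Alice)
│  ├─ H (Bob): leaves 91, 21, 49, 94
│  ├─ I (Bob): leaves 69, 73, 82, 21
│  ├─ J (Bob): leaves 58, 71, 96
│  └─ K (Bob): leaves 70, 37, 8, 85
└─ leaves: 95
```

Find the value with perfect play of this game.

6

C (Bob): min(55, 41, 58) = 41
B (Alice): max(41, 37) = 41
E (Bob): min(24, 60, 6, 86) = 6
F (Bob): min(59, 5, 22, 62) = 5
D (Alice): max(6, 5) = 6
H (Bob): min(91, 21, 49, 94) = 21
I (Bob): min(69, 73, 82, 21) = 21
J (Bob): min(58, 71, 96) = 58
K (Bob): min(70, 37, 8, 85) = 8
G (Alice): max(21, 21, 58, 8) = 58
Root (Bob): min(41, 6, 58, 95) = 6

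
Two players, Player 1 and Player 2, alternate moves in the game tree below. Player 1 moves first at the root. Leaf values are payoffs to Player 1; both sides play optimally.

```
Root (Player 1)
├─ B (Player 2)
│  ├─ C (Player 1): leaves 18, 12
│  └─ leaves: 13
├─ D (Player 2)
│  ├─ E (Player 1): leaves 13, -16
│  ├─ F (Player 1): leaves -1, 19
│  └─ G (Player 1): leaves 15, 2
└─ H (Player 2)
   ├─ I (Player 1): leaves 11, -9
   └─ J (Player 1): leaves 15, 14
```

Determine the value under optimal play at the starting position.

C (Player 1): max(18, 12) = 18
B (Player 2): min(18, 13) = 13
E (Player 1): max(13, -16) = 13
F (Player 1): max(-1, 19) = 19
G (Player 1): max(15, 2) = 15
D (Player 2): min(13, 19, 15) = 13
I (Player 1): max(11, -9) = 11
J (Player 1): max(15, 14) = 15
H (Player 2): min(11, 15) = 11
Root (Player 1): max(13, 13, 11) = 13

13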